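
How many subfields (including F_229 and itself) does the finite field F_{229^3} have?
F_{229^3} has 2 subfields

The subfields of F_{p^n} are exactly the fields F_{p^d} for d | n (each is the fixed field of the unique index-d subgroup of Gal(F_{p^n}/F_p) ≅ Z/nZ). The divisors of n = 3 are {1, 3}, giving 2 subfields: F_{229^1}, F_{229^3}.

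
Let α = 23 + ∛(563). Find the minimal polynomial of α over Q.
m_α(x) = x^3 - 69x^2 + 1587x - 12730

Set β = α - 23 = ∛(563), so β^3 = 563. Then (α - 23)^3 - 563 = 0, i.e. α is a root of g(x) = (x - 23)^3 - 563 = x^3 - 69x^2 + 1587x - 12730. Since g(x) = h(x - 23) where h(x) = x^3 - 563, and h is irreducible over Q (because 563 is not a perfect cube, so h has no rational root, and a monic cubic with no rational root is irreducible), g is also irreducible (irreducibility is preserved under the substitution x → x - 23). Hence m_α(x) = x^3 - 69x^2 + 1587x - 12730.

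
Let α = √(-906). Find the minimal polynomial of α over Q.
m_α(x) = x^2 + 906

α satisfies α^2 + 906 = 0, so x^2 + 906 annihilates α. Since d = -906 is squarefree and ≠ 1, it is not a perfect square in Q, so x^2 + 906 has no rational root and is therefore irreducible over Q (a degree-2 polynomial over a field is irreducible iff it has no root). Hence m_α(x) = x^2 + 906.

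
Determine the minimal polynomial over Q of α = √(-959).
m_α(x) = x^2 + 959

α satisfies α^2 + 959 = 0, so x^2 + 959 annihilates α. Since d = -959 is squarefree and ≠ 1, it is not a perfect square in Q, so x^2 + 959 has no rational root and is therefore irreducible over Q (a degree-2 polynomial over a field is irreducible iff it has no root). Hence m_α(x) = x^2 + 959.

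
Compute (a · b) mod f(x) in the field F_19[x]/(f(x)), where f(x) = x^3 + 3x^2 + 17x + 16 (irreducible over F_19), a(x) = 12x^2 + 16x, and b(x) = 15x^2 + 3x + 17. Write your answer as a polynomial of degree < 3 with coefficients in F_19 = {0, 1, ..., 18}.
a · b ≡ 17x^2 + 18x + 6 (mod f(x))

Multiply in F_19[x]: a(x)·b(x) = (12x^2 + 16x)·(15x^2 + 3x + 17) = 9x^4 + 10x^3 + 5x^2 + 6x. This has degree ≥ 3, so divide by f(x) over F_19: 9x^4 + 10x^3 + 5x^2 + 6x = (9x + 2)·(x^3 + 3x^2 + 17x + 16) + (17x^2 + 18x + 6). Hence a·b ≡ 17x^2 + 18x + 6 (mod f). (F_19[x]/(f) is a field with 19^3 = 6859 elements since f is irreducible of degree 3.)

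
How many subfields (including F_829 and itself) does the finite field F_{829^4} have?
F_{829^4} has 3 subfields

The subfields of F_{p^n} are exactly the fields F_{p^d} for d | n (each is the fixed field of the unique index-d subgroup of Gal(F_{p^n}/F_p) ≅ Z/nZ). The divisors of n = 4 are {1, 2, 4}, giving 3 subfields: F_{829^1}, F_{829^2}, F_{829^4}.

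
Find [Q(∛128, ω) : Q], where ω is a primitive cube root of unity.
[Q(∛128, ω) : Q] = 6

[Q(∛128):Q] = 3 (min poly x^3 - 128, irreducible since 128 is not a perfect cube). [Q(ω):Q] = 2 (min poly x^2 + x + 1). Since Q(∛128) ⊂ R and ω ∉ R, we have ω ∉ Q(∛128), so x^2 + x + 1 remains irreducible over Q(∛128) and [Q(∛128, ω) : Q(∛128)] = 2. By the tower law, [Q(∛128, ω) : Q] = 3 · 2 = 6. (In fact Q(∛128, ω) is the splitting field of x^3 - 128 over Q.)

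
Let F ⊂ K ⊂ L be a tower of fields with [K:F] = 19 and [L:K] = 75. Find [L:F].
[L:F] = 1425

The tower law says that for any tower of field extensions F ⊂ K ⊂ L with finite degrees, [L:F] = [L:K] · [K:F]. Here this gives [L:F] = 75 · 19 = 1425.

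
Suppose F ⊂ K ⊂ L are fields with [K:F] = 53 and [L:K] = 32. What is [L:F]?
[L:F] = 1696

The tower law says that for any tower of field extensions F ⊂ K ⊂ L with finite degrees, [L:F] = [L:K] · [K:F]. Here this gives [L:F] = 32 · 53 = 1696.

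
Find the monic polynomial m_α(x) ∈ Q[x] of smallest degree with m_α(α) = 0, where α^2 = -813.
m_α(x) = x^2 + 813

α satisfies α^2 + 813 = 0, so x^2 + 813 annihilates α. Since d = -813 is squarefree and ≠ 1, it is not a perfect square in Q, so x^2 + 813 has no rational root and is therefore irreducible over Q (a degree-2 polynomial over a field is irreducible iff it has no root). Hence m_α(x) = x^2 + 813.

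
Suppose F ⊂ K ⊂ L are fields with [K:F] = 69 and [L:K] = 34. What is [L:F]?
[L:F] = 2346

The tower law says that for any tower of field extensions F ⊂ K ⊂ L with finite degrees, [L:F] = [L:K] · [K:F]. Here this gives [L:F] = 34 · 69 = 2346.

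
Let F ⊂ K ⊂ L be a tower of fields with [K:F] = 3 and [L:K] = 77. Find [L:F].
[L:F] = 231

The tower law says that for any tower of field extensions F ⊂ K ⊂ L with finite degrees, [L:F] = [L:K] · [K:F]. Here this gives [L:F] = 77 · 3 = 231.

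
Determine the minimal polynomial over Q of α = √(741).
m_α(x) = x^2 - 741

α satisfies α^2 - 741 = 0, so x^2 - 741 annihilates α. Since d = 741 is squarefree and ≠ 1, it is not a perfect square in Q, so x^2 - 741 has no rational root and is therefore irreducible over Q (a degree-2 polynomial over a field is irreducible iff it has no root). Hence m_α(x) = x^2 - 741.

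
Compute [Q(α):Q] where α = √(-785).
[Q(α):Q] = 2

[Q(α):Q] equals the degree of the minimal polynomial of α. Here α^2 = -785 and x^2 + 785 is irreducible (d = -785 is squarefree, ≠ 1, hence not a square), so deg(m_α) = 2. Thus [Q(α):Q] = 2.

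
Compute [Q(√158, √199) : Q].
[Q(√158, √199) : Q] = 4

[Q(√158):Q] = 2 (min poly x^2 - 158, irreducible since 158 is squarefree > 1). For the top step, suppose √199 ∈ Q(√158), say √199 = c + d√158 with c, d ∈ Q. Squaring: 199 = c^2 + 158d^2 + 2cd√158. Since √158 ∉ Q this forces 2cd = 0. If d = 0 then √199 = c ∈ Q, contradicting 199 squarefree > 1. If c = 0 then 199 = 158d^2, so 158·199 = (158d)^2 is a perfect square in Q — but 158·199 = 31442 is not a perfect square (since 158 and 199 are distinct squarefree integers). Contradiction. Hence √199 ∉ Q(√158), so x^2 - 199 stays irreducible over Q(√158) and [Q(√158, √199) : Q(√158)] = 2. By the tower law, [Q(√158, √199) : Q] = 2 · 2 = 4.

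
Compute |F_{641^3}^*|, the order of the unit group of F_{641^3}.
|F_{641^3}^*| = 263374720

F_{641^3} has 641^3 = 263374721 elements; its multiplicative group consists of all nonzero elements, so |F_{641^3}^*| = 263374721 - 1 = 263374720. (It is cyclic since any finite subgroup of the multiplicative group of a field is cyclic.)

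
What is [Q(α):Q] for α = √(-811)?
[Q(α):Q] = 2

[Q(α):Q] equals the degree of the minimal polynomial of α. Here α^2 = -811 and x^2 + 811 is irreducible (d = -811 is squarefree, ≠ 1, hence not a square), so deg(m_α) = 2. Thus [Q(α):Q] = 2.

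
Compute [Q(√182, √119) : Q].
[Q(√182, √119) : Q] = 4

[Q(√182):Q] = 2 (min poly x^2 - 182, irreducible since 182 is squarefree > 1). For the top step, suppose √119 ∈ Q(√182), say √119 = c + d√182 with c, d ∈ Q. Squaring: 119 = c^2 + 182d^2 + 2cd√182. Since √182 ∉ Q this forces 2cd = 0. If d = 0 then √119 = c ∈ Q, contradicting 119 squarefree > 1. If c = 0 then 119 = 182d^2, so 182·119 = (182d)^2 is a perfect square in Q — but 182·119 = 21658 is not a perfect square (since 182 and 119 are distinct squarefree integers). Contradiction. Hence √119 ∉ Q(√182), so x^2 - 119 stays irreducible over Q(√182) and [Q(√182, √119) : Q(√182)] = 2. By the tower law, [Q(√182, √119) : Q] = 2 · 2 = 4.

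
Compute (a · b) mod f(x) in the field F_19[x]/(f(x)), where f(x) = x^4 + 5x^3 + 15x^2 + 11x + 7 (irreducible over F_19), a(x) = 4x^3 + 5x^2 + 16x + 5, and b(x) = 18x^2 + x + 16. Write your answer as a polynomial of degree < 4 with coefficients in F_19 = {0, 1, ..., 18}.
a · b ≡ 18x^3 + 2x^2 + 4x + 4 (mod f(x))

Multiply in F_19[x]: a(x)·b(x) = (4x^3 + 5x^2 + 16x + 5)·(18x^2 + x + 16) = 15x^5 + 18x^4 + 15x^3 + 15x^2 + 14x + 4. This has degree ≥ 4, so divide by f(x) over F_19: 15x^5 + 18x^4 + 15x^3 + 15x^2 + 14x + 4 = (15x)·(x^4 + 5x^3 + 15x^2 + 11x + 7) + (18x^3 + 2x^2 + 4x + 4). Hence a·b ≡ 18x^3 + 2x^2 + 4x + 4 (mod f). (F_19[x]/(f) is a field with 19^4 = 130321 elements since f is irreducible of degree 4.)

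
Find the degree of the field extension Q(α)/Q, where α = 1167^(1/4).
[Q(α):Q] = 4

α is a root of x^4 - 1167. By Eisenstein's criterion at the prime p = 3 (which divides the constant term 1167 but p^2 = 9 does not, since 1167 is squarefree), x^4 - 1167 is irreducible over Q. Hence [Q(α):Q] = 4.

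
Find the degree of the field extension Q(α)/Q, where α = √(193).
[Q(α):Q] = 2

[Q(α):Q] equals the degree of the minimal polynomial of α. Here α^2 = 193 and x^2 - 193 is irreducible (d = 193 is squarefree, ≠ 1, hence not a square), so deg(m_α) = 2. Thus [Q(α):Q] = 2.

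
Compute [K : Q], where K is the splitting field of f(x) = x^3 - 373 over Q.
[K : Q] = 6

The roots of x^3 - 373 are ∛373, ω∛373, ω^2∛373 where ω = e^(2πi/3) is a primitive cube root of unity, so K = Q(∛373, ω). Now [Q(∛373):Q] = 3 (since 373 is not a perfect cube, x^3 - 373 is irreducible) and [Q(ω):Q] = 2. Both 2 and 3 divide [K:Q], and [K:Q] ≤ 3·2 = 6, so [K:Q] = 6. (Equivalently: Q(∛373) ⊂ R but ω ∉ R, so [K : Q(∛373)] = 2.)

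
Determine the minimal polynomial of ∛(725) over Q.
m_α(x) = x^3 - 725

α satisfies α^3 = 725, so x^3 - 725 annihilates α. By the rational root test, a rational root p/q (in lowest terms) of x^3 - 725 would satisfy p^3 = 725 q^3, forcing q = 1 and p^3 = 725; but 725 is not a perfect cube, contradiction. A monic cubic over Q with no rational root is irreducible (any nontrivial factorization would include a linear factor). Hence x^3 - 725 is the minimal polynomial of α, and in particular [Q(α):Q] = 3.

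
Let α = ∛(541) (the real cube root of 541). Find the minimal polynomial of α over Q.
m_α(x) = x^3 - 541

α satisfies α^3 = 541, so x^3 - 541 annihilates α. By the rational root test, a rational root p/q (in lowest terms) of x^3 - 541 would satisfy p^3 = 541 q^3, forcing q = 1 and p^3 = 541; but 541 is not a perfect cube, contradiction. A monic cubic over Q with no rational root is irreducible (any nontrivial factorization would include a linear factor). Hence x^3 - 541 is the minimal polynomial of α, and in particular [Q(α):Q] = 3.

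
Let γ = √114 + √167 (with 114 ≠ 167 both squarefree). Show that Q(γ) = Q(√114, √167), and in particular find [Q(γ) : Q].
[Q(γ) : Q] = 4 (equivalently, Q(γ) = Q(√114, √167))

Obviously Q(γ) ⊆ Q(√114, √167), and [Q(√114, √167):Q] = 4 (since 114, 167 are distinct squarefree integers > 1 with 19038 not a perfect square). To show equality we compute the minimal polynomial of γ. From γ = √114 + √167: γ^2 = 114 + 2√(19038) + 167 = 281 + 2√(19038), so γ^2 - 281 = 2√(19038); squaring, (γ^2 - 281)^2 = 4·19038, i.e. γ^4 - 562γ^2 + 78961 - 76152 = 0, i.e. γ^4 - 562γ^2 + 2809 = 0. So γ is a root of x^4 - 562x^2 + 2809. This polynomial is irreducible over Q: it has no rational root (each ±√114 ± √167 is irrational), and any factorization into two quadratics over Q would force √(19038) ∈ Q (pairing opposite roots) or √114, √167 ∈ Q (other pairings), all impossible. Hence [Q(γ):Q] = 4 = [Q(√114, √167):Q], so Q(γ) = Q(√114, √167).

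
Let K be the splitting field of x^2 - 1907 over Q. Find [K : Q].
[K : Q] = 2

f(x) = x^2 - 1907 factors as (x - √1907)(x + √1907). The splitting field is K = Q(√1907). Since 1907 is squarefree and > 1, it is not a perfect square, so x^2 - 1907 is irreducible over Q and [Q(√1907) : Q] = 2. Hence [K : Q] = 2.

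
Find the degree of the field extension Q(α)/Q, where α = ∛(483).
[Q(α):Q] = 3

The minimal polynomial of α is x^3 - 483, irreducible over Q since 483 is not a perfect cube (so x^3 - 483 has no rational root). Hence [Q(α):Q] = deg(m_α) = 3.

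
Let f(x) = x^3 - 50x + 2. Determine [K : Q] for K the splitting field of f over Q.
[K : Q] = 6

By the rational root test, any rational root of the monic integer polynomial f(x) = x^3 - 50x + 2 must be an integer dividing the constant term 2, i.e. one of ±{1, 2}. Evaluating: f(1) = -47, f(-1) = 51, f(2) = -90, f(-2) = 94; none is 0, so f has no rational root and is therefore irreducible over Q (a cubic with no linear factor over a field is irreducible). For an irreducible cubic, the Galois group is A_3 or S_3 according as the discriminant disc(f) = -4a^3 - 27b^2 = -4·(-50)^3 - 27·(2)^2 = 499892 is or is not a square in Q. Here disc(f) = 499892 is not a perfect square in Q, so the Galois group of f over Q is not contained in A_3 and must be all of S_3. The splitting field has degree |S_3| = 6 over Q, so [K : Q] = 6.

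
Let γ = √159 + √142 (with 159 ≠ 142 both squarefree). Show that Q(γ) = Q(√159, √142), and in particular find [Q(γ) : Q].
[Q(γ) : Q] = 4 (equivalently, Q(γ) = Q(√159, √142))

Obviously Q(γ) ⊆ Q(√159, √142), and [Q(√159, √142):Q] = 4 (since 159, 142 are distinct squarefree integers > 1 with 22578 not a perfect square). To show equality we compute the minimal polynomial of γ. From γ = √159 + √142: γ^2 = 159 + 2√(22578) + 142 = 301 + 2√(22578), so γ^2 - 301 = 2√(22578); squaring, (γ^2 - 301)^2 = 4·22578, i.e. γ^4 - 602γ^2 + 90601 - 90312 = 0, i.e. γ^4 - 602γ^2 + 289 = 0. So γ is a root of x^4 - 602x^2 + 289. This polynomial is irreducible over Q: it has no rational root (each ±√159 ± √142 is irrational), and any factorization into two quadratics over Q would force √(22578) ∈ Q (pairing opposite roots) or √159, √142 ∈ Q (other pairings), all impossible. Hence [Q(γ):Q] = 4 = [Q(√159, √142):Q], so Q(γ) = Q(√159, √142).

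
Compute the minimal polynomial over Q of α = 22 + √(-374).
m_α(x) = x^2 - 44x + 858

From α - 22 = √(-374), squaring gives (α - 22)^2 = -374, i.e. α^2 - 44α + 484 = -374, so α^2 - 44α + 858 = 0. The discriminant of x^2 - 44x + 858 is (-44)^2 - 4·(858) = 1936 - 3432 = -1496, and 4·(-374) is not a perfect square in Q since -374 is squarefree and ≠ 1. Hence x^2 - 44x + 858 is irreducible over Q and is the minimal polynomial of α.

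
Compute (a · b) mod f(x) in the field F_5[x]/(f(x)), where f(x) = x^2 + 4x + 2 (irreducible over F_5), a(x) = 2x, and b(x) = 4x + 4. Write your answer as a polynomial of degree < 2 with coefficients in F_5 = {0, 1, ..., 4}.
a · b ≡ x + 4 (mod f(x))

Multiply in F_5[x]: a(x)·b(x) = (2x)·(4x + 4) = 3x^2 + 3x. This has degree ≥ 2, so divide by f(x) over F_5: 3x^2 + 3x = (3)·(x^2 + 4x + 2) + (x + 4). Hence a·b ≡ x + 4 (mod f). (F_5[x]/(f) is a field with 5^2 = 25 elements since f is irreducible of degree 2.)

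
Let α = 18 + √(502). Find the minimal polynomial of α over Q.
m_α(x) = x^2 - 36x - 178

From α - 18 = √(502), squaring gives (α - 18)^2 = 502, i.e. α^2 - 36α + 324 = 502, so α^2 - 36α - 178 = 0. The discriminant of x^2 - 36x - 178 is (-36)^2 - 4·(-178) = 1296 + 712 = 2008, and 4·(502) is not a perfect square in Q since 502 is squarefree and ≠ 1. Hence x^2 - 36x - 178 is irreducible over Q and is the minimal polynomial of α.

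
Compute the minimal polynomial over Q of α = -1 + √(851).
m_α(x) = x^2 + 2x - 850

From α + 1 = √(851), squaring gives (α + 1)^2 = 851, i.e. α^2 + 2α + 1 = 851, so α^2 + 2α - 850 = 0. The discriminant of x^2 + 2x - 850 is (2)^2 - 4·(-850) = 4 + 3400 = 3404, and 4·(851) is not a perfect square in Q since 851 is squarefree and ≠ 1. Hence x^2 + 2x - 850 is irreducible over Q and is the minimal polynomial of α.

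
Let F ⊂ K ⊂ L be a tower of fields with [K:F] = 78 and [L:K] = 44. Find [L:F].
[L:F] = 3432

The tower law says that for any tower of field extensions F ⊂ K ⊂ L with finite degrees, [L:F] = [L:K] · [K:F]. Here this gives [L:F] = 44 · 78 = 3432.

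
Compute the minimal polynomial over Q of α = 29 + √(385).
m_α(x) = x^2 - 58x + 456

From α - 29 = √(385), squaring gives (α - 29)^2 = 385, i.e. α^2 - 58α + 841 = 385, so α^2 - 58α + 456 = 0. The discriminant of x^2 - 58x + 456 is (-58)^2 - 4·(456) = 3364 - 1824 = 1540, and 4·(385) is not a perfect square in Q since 385 is squarefree and ≠ 1. Hence x^2 - 58x + 456 is irreducible over Q and is the minimal polynomial of α.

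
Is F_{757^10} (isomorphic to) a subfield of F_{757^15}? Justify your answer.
No: F_{757^10} is not a subfield of F_{757^15}

F_{p^m} embeds in F_{p^n} iff m | n. Here 10 ∤ 15 (since 15 = 1·10 + 5 with remainder 5 ≠ 0), so F_{757^10} is not a subfield of F_{757^15}. Equivalently: if it were, the tower law would give 10 = [F_{757^10}:F_757] dividing [F_{757^15}:F_757] = 15, contradiction.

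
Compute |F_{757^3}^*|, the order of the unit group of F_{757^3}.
|F_{757^3}^*| = 433798092

F_{757^3} has 757^3 = 433798093 elements; its multiplicative group consists of all nonzero elements, so |F_{757^3}^*| = 433798093 - 1 = 433798092. (It is cyclic since any finite subgroup of the multiplicative group of a field is cyclic.)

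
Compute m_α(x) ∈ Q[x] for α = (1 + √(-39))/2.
m_α(x) = x^2 - x + 10

From 2α - 1 = √(-39), squaring gives (2α - 1)^2 = -39, i.e. 4α^2 - 4α + 1 = -39, so α^2 - α + (1 + 39)/4 = 0. Since -39 ≡ 1 (mod 4), (1 + 39)/4 = 10 ∈ Z. The polynomial x^2 - x + 10 has discriminant 1 - 4·(10) = -39, which is not a perfect square in Q (d = -39 is squarefree and ≠ 1), so x^2 - x + 10 is irreducible over Q. It is the minimal polynomial of α.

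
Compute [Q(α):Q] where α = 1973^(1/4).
[Q(α):Q] = 4

α is a root of x^4 - 1973. By Eisenstein's criterion at the prime p = 1973 (which divides the constant term 1973 but p^2 = 3892729 does not, since 1973 is squarefree), x^4 - 1973 is irreducible over Q. Hence [Q(α):Q] = 4.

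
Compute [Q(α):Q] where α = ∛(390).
[Q(α):Q] = 3

The minimal polynomial of α is x^3 - 390, irreducible over Q since 390 is not a perfect cube (so x^3 - 390 has no rational root). Hence [Q(α):Q] = deg(m_α) = 3.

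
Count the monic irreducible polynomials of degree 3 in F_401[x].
There are 21493600 monic irreducible polynomials of degree 3 over F_401

Each element of F_{401^3} that lies in no proper subfield is a root of exactly one monic irreducible of degree 3 over F_401, and each such polynomial has 3 distinct roots in F_{401^3}. By Möbius inversion the count is N_401(3) = (1/3) Σ_{d|3} μ(3/d) · 401^d = (1/3)(μ(3)·401^1 + μ(1)·401^3) = 64480800/3 = 21493600.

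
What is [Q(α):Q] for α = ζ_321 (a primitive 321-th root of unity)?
[Q(α):Q] = 212

The minimal polynomial of ζ_321 over Q is the 321-th cyclotomic polynomial Φ_321(x), which is irreducible over Q and has degree φ(321) = 212. Hence [Q(α):Q] = φ(321) = 212.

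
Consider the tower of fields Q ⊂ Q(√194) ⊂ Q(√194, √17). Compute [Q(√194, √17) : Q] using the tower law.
[Q(√194, √17) : Q] = 4

[Q(√194):Q] = 2 (min poly x^2 - 194, irreducible since 194 is squarefree > 1). For the top step, suppose √17 ∈ Q(√194), say √17 = c + d√194 with c, d ∈ Q. Squaring: 17 = c^2 + 194d^2 + 2cd√194. Since √194 ∉ Q this forces 2cd = 0. If d = 0 then √17 = c ∈ Q, contradicting 17 squarefree > 1. If c = 0 then 17 = 194d^2, so 194·17 = (194d)^2 is a perfect square in Q — but 194·17 = 3298 is not a perfect square (since 194 and 17 are distinct squarefree integers). Contradiction. Hence √17 ∉ Q(√194), so x^2 - 17 stays irreducible over Q(√194) and [Q(√194, √17) : Q(√194)] = 2. By the tower law, [Q(√194, √17) : Q] = 2 · 2 = 4.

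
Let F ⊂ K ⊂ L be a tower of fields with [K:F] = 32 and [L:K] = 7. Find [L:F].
[L:F] = 224

The tower law says that for any tower of field extensions F ⊂ K ⊂ L with finite degrees, [L:F] = [L:K] · [K:F]. Here this gives [L:F] = 7 · 32 = 224.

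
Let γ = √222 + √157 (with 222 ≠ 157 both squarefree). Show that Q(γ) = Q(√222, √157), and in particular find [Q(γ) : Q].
[Q(γ) : Q] = 4 (equivalently, Q(γ) = Q(√222, √157))

Obviously Q(γ) ⊆ Q(√222, √157), and [Q(√222, √157):Q] = 4 (since 222, 157 are distinct squarefree integers > 1 with 34854 not a perfect square). To show equality we compute the minimal polynomial of γ. From γ = √222 + √157: γ^2 = 222 + 2√(34854) + 157 = 379 + 2√(34854), so γ^2 - 379 = 2√(34854); squaring, (γ^2 - 379)^2 = 4·34854, i.e. γ^4 - 758γ^2 + 143641 - 139416 = 0, i.e. γ^4 - 758γ^2 + 4225 = 0. So γ is a root of x^4 - 758x^2 + 4225. This polynomial is irreducible over Q: it has no rational root (each ±√222 ± √157 is irrational), and any factorization into two quadratics over Q would force √(34854) ∈ Q (pairing opposite roots) or √222, √157 ∈ Q (other pairings), all impossible. Hence [Q(γ):Q] = 4 = [Q(√222, √157):Q], so Q(γ) = Q(√222, √157).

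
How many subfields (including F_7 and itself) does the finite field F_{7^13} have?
F_{7^13} has 2 subfields

The subfields of F_{p^n} are exactly the fields F_{p^d} for d | n (each is the fixed field of the unique index-d subgroup of Gal(F_{p^n}/F_p) ≅ Z/nZ). The divisors of n = 13 are {1, 13}, giving 2 subfields: F_{7^1}, F_{7^13}.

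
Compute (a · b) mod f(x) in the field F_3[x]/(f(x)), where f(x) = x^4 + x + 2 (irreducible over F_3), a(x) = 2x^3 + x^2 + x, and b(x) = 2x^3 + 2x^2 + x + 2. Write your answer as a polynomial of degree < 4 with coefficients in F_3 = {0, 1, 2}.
a · b ≡ x^2 + 2x (mod f(x))

Multiply in F_3[x]: a(x)·b(x) = (2x^3 + x^2 + x)·(2x^3 + 2x^2 + x + 2) = x^6 + x^3 + 2x. This has degree ≥ 4, so divide by f(x) over F_3: x^6 + x^3 + 2x = (x^2)·(x^4 + x + 2) + (x^2 + 2x). Hence a·b ≡ x^2 + 2x (mod f). (F_3[x]/(f) is a field with 3^4 = 81 elements since f is irreducible of degree 4.)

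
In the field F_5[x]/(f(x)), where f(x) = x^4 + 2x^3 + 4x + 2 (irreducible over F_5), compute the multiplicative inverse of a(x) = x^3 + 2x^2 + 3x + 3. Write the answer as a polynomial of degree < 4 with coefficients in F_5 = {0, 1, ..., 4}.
a(x)^(-1) ≡ 2x^2 + 3x + 4 (mod f(x))

Since f is irreducible over F_5, F_5[x]/(f) is a field and a(x) ≠ 0 has an inverse. Apply the extended Euclidean algorithm to f(x) and a(x) in F_5[x]: f(x) = (x)·a(x) + (2x^2 + x + 2);  a(x) = (3x + 2)·(2x^2 + x + 2) + (4). The last nonzero remainder is the constant 4 = gcd(f, a) in F_5. Back-substituting through the division chain expresses 4 = s(x)·a(x) + t(x)·f(x) with s(x) ≡ 3x^2 + 2x + 1 (mod f), so (3x^2 + 2x + 1)·a(x) ≡ 4 (mod f). Multiplying by 4^(-1) ≡ 4 in F_5 gives a(x)^(-1) ≡ 4·(3x^2 + 2x + 1) ≡ 2x^2 + 3x + 4 (mod f). Check: (x^3 + 2x^2 + 3x + 3)·(2x^2 + 3x + 4) = 2x^5 + 2x^4 + x^3 + 3x^2 + x + 2 ≡ 1 (mod x^4 + 2x^3 + 4x + 2).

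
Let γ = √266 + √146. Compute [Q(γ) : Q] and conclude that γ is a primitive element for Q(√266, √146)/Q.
[Q(γ) : Q] = 4 (equivalently, Q(γ) = Q(√266, √146))

Obviously Q(γ) ⊆ Q(√266, √146), and [Q(√266, √146):Q] = 4 (since 266, 146 are distinct squarefree integers > 1 with 38836 not a perfect square). To show equality we compute the minimal polynomial of γ. From γ = √266 + √146: γ^2 = 266 + 2√(38836) + 146 = 412 + 2√(38836), so γ^2 - 412 = 2√(38836); squaring, (γ^2 - 412)^2 = 4·38836, i.e. γ^4 - 824γ^2 + 169744 - 155344 = 0, i.e. γ^4 - 824γ^2 + 14400 = 0. So γ is a root of x^4 - 824x^2 + 14400. This polynomial is irreducible over Q: it has no rational root (each ±√266 ± √146 is irrational), and any factorization into two quadratics over Q would force √(38836) ∈ Q (pairing opposite roots) or √266, √146 ∈ Q (other pairings), all impossible. Hence [Q(γ):Q] = 4 = [Q(√266, √146):Q], so Q(γ) = Q(√266, √146).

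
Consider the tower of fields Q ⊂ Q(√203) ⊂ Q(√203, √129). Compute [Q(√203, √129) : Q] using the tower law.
[Q(√203, √129) : Q] = 4

[Q(√203):Q] = 2 (min poly x^2 - 203, irreducible since 203 is squarefree > 1). For the top step, suppose √129 ∈ Q(√203), say √129 = c + d√203 with c, d ∈ Q. Squaring: 129 = c^2 + 203d^2 + 2cd√203. Since √203 ∉ Q this forces 2cd = 0. If d = 0 then √129 = c ∈ Q, contradicting 129 squarefree > 1. If c = 0 then 129 = 203d^2, so 203·129 = (203d)^2 is a perfect square in Q — but 203·129 = 26187 is not a perfect square (since 203 and 129 are distinct squarefree integers). Contradiction. Hence √129 ∉ Q(√203), so x^2 - 129 stays irreducible over Q(√203) and [Q(√203, √129) : Q(√203)] = 2. By the tower law, [Q(√203, √129) : Q] = 2 · 2 = 4.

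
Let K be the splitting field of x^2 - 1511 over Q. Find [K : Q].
[K : Q] = 2

f(x) = x^2 - 1511 factors as (x - √1511)(x + √1511). The splitting field is K = Q(√1511). Since 1511 is squarefree and > 1, it is not a perfect square, so x^2 - 1511 is irreducible over Q and [Q(√1511) : Q] = 2. Hence [K : Q] = 2.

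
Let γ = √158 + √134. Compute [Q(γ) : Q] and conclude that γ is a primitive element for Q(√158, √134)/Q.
[Q(γ) : Q] = 4 (equivalently, Q(γ) = Q(√158, √134))

Obviously Q(γ) ⊆ Q(√158, √134), and [Q(√158, √134):Q] = 4 (since 158, 134 are distinct squarefree integers > 1 with 21172 not a perfect square). To show equality we compute the minimal polynomial of γ. From γ = √158 + √134: γ^2 = 158 + 2√(21172) + 134 = 292 + 2√(21172), so γ^2 - 292 = 2√(21172); squaring, (γ^2 - 292)^2 = 4·21172, i.e. γ^4 - 584γ^2 + 85264 - 84688 = 0, i.e. γ^4 - 584γ^2 + 576 = 0. So γ is a root of x^4 - 584x^2 + 576. This polynomial is irreducible over Q: it has no rational root (each ±√158 ± √134 is irrational), and any factorization into two quadratics over Q would force √(21172) ∈ Q (pairing opposite roots) or √158, √134 ∈ Q (other pairings), all impossible. Hence [Q(γ):Q] = 4 = [Q(√158, √134):Q], so Q(γ) = Q(√158, √134).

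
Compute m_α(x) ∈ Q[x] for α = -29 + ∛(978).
m_α(x) = x^3 + 87x^2 + 2523x + 23411

Set β = α + 29 = ∛(978), so β^3 = 978. Then (α + 29)^3 - 978 = 0, i.e. α is a root of g(x) = (x + 29)^3 - 978 = x^3 + 87x^2 + 2523x + 23411. Since g(x) = h(x + 29) where h(x) = x^3 - 978, and h is irreducible over Q (because 978 is not a perfect cube, so h has no rational root, and a monic cubic with no rational root is irreducible), g is also irreducible (irreducibility is preserved under the substitution x → x + 29). Hence m_α(x) = x^3 + 87x^2 + 2523x + 23411.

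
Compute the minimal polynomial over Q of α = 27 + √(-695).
m_α(x) = x^2 - 54x + 1424

From α - 27 = √(-695), squaring gives (α - 27)^2 = -695, i.e. α^2 - 54α + 729 = -695, so α^2 - 54α + 1424 = 0. The discriminant of x^2 - 54x + 1424 is (-54)^2 - 4·(1424) = 2916 - 5696 = -2780, and 4·(-695) is not a perfect square in Q since -695 is squarefree and ≠ 1. Hence x^2 - 54x + 1424 is irreducible over Q and is the minimal polynomial of α.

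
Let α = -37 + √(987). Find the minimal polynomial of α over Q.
m_α(x) = x^2 + 74x + 382

From α + 37 = √(987), squaring gives (α + 37)^2 = 987, i.e. α^2 + 74α + 1369 = 987, so α^2 + 74α + 382 = 0. The discriminant of x^2 + 74x + 382 is (74)^2 - 4·(382) = 5476 - 1528 = 3948, and 4·(987) is not a perfect square in Q since 987 is squarefree and ≠ 1. Hence x^2 + 74x + 382 is irreducible over Q and is the minimal polynomial of α.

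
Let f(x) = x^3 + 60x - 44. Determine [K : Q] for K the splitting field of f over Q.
[K : Q] = 6

By the rational root test, any rational root of the monic integer polynomial f(x) = x^3 + 60x - 44 must be an integer dividing the constant term -44, i.e. one of ±{1, 2, 4, 11, 22, 44}. Evaluating: f(1) = 17, f(-1) = -105, f(2) = 84, f(-2) = -172, f(4) = 260, f(-4) = -348, f(11) = 1947, f(-11) = -2035, f(22) = 11924, f(-22) = -12012, f(44) = 87780, f(-44) = -87868; none is 0, so f has no rational root and is therefore irreducible over Q (a cubic with no linear factor over a field is irreducible). For an irreducible cubic, the Galois group is A_3 or S_3 according as the discriminant disc(f) = -4a^3 - 27b^2 = -4·(60)^3 - 27·(-44)^2 = -916272 is or is not a square in Q. Here disc(f) = -916272 is not a perfect square in Q, so the Galois group of f over Q is not contained in A_3 and must be all of S_3. The splitting field has degree |S_3| = 6 over Q, so [K : Q] = 6.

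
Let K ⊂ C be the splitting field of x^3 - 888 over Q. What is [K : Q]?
[K : Q] = 6

The roots of x^3 - 888 are ∛888, ω∛888, ω^2∛888 where ω = e^(2πi/3) is a primitive cube root of unity, so K = Q(∛888, ω). Now [Q(∛888):Q] = 3 (since 888 is not a perfect cube, x^3 - 888 is irreducible) and [Q(ω):Q] = 2. Both 2 and 3 divide [K:Q], and [K:Q] ≤ 3·2 = 6, so [K:Q] = 6. (Equivalently: Q(∛888) ⊂ R but ω ∉ R, so [K : Q(∛888)] = 2.)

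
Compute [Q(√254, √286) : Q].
[Q(√254, √286) : Q] = 4

[Q(√254):Q] = 2 (min poly x^2 - 254, irreducible since 254 is squarefree > 1). For the top step, suppose √286 ∈ Q(√254), say √286 = c + d√254 with c, d ∈ Q. Squaring: 286 = c^2 + 254d^2 + 2cd√254. Since √254 ∉ Q this forces 2cd = 0. If d = 0 then √286 = c ∈ Q, contradicting 286 squarefree > 1. If c = 0 then 286 = 254d^2, so 254·286 = (254d)^2 is a perfect square in Q — but 254·286 = 72644 is not a perfect square (since 254 and 286 are distinct squarefree integers). Contradiction. Hence √286 ∉ Q(√254), so x^2 - 286 stays irreducible over Q(√254) and [Q(√254, √286) : Q(√254)] = 2. By the tower law, [Q(√254, √286) : Q] = 2 · 2 = 4.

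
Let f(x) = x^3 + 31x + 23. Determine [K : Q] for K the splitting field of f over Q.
[K : Q] = 6

By the rational root test, any rational root of the monic integer polynomial f(x) = x^3 + 31x + 23 must be an integer dividing the constant term 23, i.e. one of ±{1, 23}. Evaluating: f(1) = 55, f(-1) = -9, f(23) = 12903, f(-23) = -12857; none is 0, so f has no rational root and is therefore irreducible over Q (a cubic with no linear factor over a field is irreducible). For an irreducible cubic, the Galois group is A_3 or S_3 according as the discriminant disc(f) = -4a^3 - 27b^2 = -4·(31)^3 - 27·(23)^2 = -133447 is or is not a square in Q. Here disc(f) = -133447 is not a perfect square in Q, so the Galois group of f over Q is not contained in A_3 and must be all of S_3. The splitting field has degree |S_3| = 6 over Q, so [K : Q] = 6.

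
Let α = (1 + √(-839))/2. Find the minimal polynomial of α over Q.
m_α(x) = x^2 - x + 210

From 2α - 1 = √(-839), squaring gives (2α - 1)^2 = -839, i.e. 4α^2 - 4α + 1 = -839, so α^2 - α + (1 + 839)/4 = 0. Since -839 ≡ 1 (mod 4), (1 + 839)/4 = 210 ∈ Z. The polynomial x^2 - x + 210 has discriminant 1 - 4·(210) = -839, which is not a perfect square in Q (d = -839 is squarefree and ≠ 1), so x^2 - x + 210 is irreducible over Q. It is the minimal polynomial of α.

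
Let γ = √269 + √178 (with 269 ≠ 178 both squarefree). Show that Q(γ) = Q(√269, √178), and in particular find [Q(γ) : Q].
[Q(γ) : Q] = 4 (equivalently, Q(γ) = Q(√269, √178))

Obviously Q(γ) ⊆ Q(√269, √178), and [Q(√269, √178):Q] = 4 (since 269, 178 are distinct squarefree integers > 1 with 47882 not a perfect square). To show equality we compute the minimal polynomial of γ. From γ = √269 + √178: γ^2 = 269 + 2√(47882) + 178 = 447 + 2√(47882), so γ^2 - 447 = 2√(47882); squaring, (γ^2 - 447)^2 = 4·47882, i.e. γ^4 - 894γ^2 + 199809 - 191528 = 0, i.e. γ^4 - 894γ^2 + 8281 = 0. So γ is a root of x^4 - 894x^2 + 8281. This polynomial is irreducible over Q: it has no rational root (each ±√269 ± √178 is irrational), and any factorization into two quadratics over Q would force √(47882) ∈ Q (pairing opposite roots) or √269, √178 ∈ Q (other pairings), all impossible. Hence [Q(γ):Q] = 4 = [Q(√269, √178):Q], so Q(γ) = Q(√269, √178).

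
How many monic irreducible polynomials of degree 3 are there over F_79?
There are 164320 monic irreducible polynomials of degree 3 over F_79

Each element of F_{79^3} that lies in no proper subfield is a root of exactly one monic irreducible of degree 3 over F_79, and each such polynomial has 3 distinct roots in F_{79^3}. By Möbius inversion the count is N_79(3) = (1/3) Σ_{d|3} μ(3/d) · 79^d = (1/3)(μ(3)·79^1 + μ(1)·79^3) = 492960/3 = 164320.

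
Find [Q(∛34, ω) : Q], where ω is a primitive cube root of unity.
[Q(∛34, ω) : Q] = 6

[Q(∛34):Q] = 3 (min poly x^3 - 34, irreducible since 34 is not a perfect cube). [Q(ω):Q] = 2 (min poly x^2 + x + 1). Since Q(∛34) ⊂ R and ω ∉ R, we have ω ∉ Q(∛34), so x^2 + x + 1 remains irreducible over Q(∛34) and [Q(∛34, ω) : Q(∛34)] = 2. By the tower law, [Q(∛34, ω) : Q] = 3 · 2 = 6. (In fact Q(∛34, ω) is the splitting field of x^3 - 34 over Q.)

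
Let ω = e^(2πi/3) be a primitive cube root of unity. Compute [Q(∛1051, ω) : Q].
[Q(∛1051, ω) : Q] = 6

[Q(∛1051):Q] = 3 (min poly x^3 - 1051, irreducible since 1051 is not a perfect cube). [Q(ω):Q] = 2 (min poly x^2 + x + 1). Since Q(∛1051) ⊂ R and ω ∉ R, we have ω ∉ Q(∛1051), so x^2 + x + 1 remains irreducible over Q(∛1051) and [Q(∛1051, ω) : Q(∛1051)] = 2. By the tower law, [Q(∛1051, ω) : Q] = 3 · 2 = 6. (In fact Q(∛1051, ω) is the splitting field of x^3 - 1051 over Q.)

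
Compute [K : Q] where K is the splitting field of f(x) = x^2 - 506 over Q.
[K : Q] = 2

f(x) = x^2 - 506 factors as (x - √506)(x + √506). The splitting field is K = Q(√506). Since 506 is squarefree and > 1, it is not a perfect square, so x^2 - 506 is irreducible over Q and [Q(√506) : Q] = 2. Hence [K : Q] = 2.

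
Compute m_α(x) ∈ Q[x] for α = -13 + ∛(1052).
m_α(x) = x^3 + 39x^2 + 507x + 1145

Set β = α + 13 = ∛(1052), so β^3 = 1052. Then (α + 13)^3 - 1052 = 0, i.e. α is a root of g(x) = (x + 13)^3 - 1052 = x^3 + 39x^2 + 507x + 1145. Since g(x) = h(x + 13) where h(x) = x^3 - 1052, and h is irreducible over Q (because 1052 is not a perfect cube, so h has no rational root, and a monic cubic with no rational root is irreducible), g is also irreducible (irreducibility is preserved under the substitution x → x + 13). Hence m_α(x) = x^3 + 39x^2 + 507x + 1145.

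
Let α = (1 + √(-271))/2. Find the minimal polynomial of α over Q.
m_α(x) = x^2 - x + 68

From 2α - 1 = √(-271), squaring gives (2α - 1)^2 = -271, i.e. 4α^2 - 4α + 1 = -271, so α^2 - α + (1 + 271)/4 = 0. Since -271 ≡ 1 (mod 4), (1 + 271)/4 = 68 ∈ Z. The polynomial x^2 - x + 68 has discriminant 1 - 4·(68) = -271, which is not a perfect square in Q (d = -271 is squarefree and ≠ 1), so x^2 - x + 68 is irreducible over Q. It is the minimal polynomial of α.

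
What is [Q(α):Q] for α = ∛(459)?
[Q(α):Q] = 3

The minimal polynomial of α is x^3 - 459, irreducible over Q since 459 is not a perfect cube (so x^3 - 459 has no rational root). Hence [Q(α):Q] = deg(m_α) = 3.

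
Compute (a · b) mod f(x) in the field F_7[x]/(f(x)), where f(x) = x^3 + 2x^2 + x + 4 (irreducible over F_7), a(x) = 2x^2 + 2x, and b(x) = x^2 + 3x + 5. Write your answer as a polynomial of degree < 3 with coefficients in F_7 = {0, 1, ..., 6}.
a · b ≡ 6x^2 + 5x + 5 (mod f(x))

Multiply in F_7[x]: a(x)·b(x) = (2x^2 + 2x)·(x^2 + 3x + 5) = 2x^4 + x^3 + 2x^2 + 3x. This has degree ≥ 3, so divide by f(x) over F_7: 2x^4 + x^3 + 2x^2 + 3x = (2x + 4)·(x^3 + 2x^2 + x + 4) + (6x^2 + 5x + 5). Hence a·b ≡ 6x^2 + 5x + 5 (mod f). (F_7[x]/(f) is a field with 7^3 = 343 elements since f is irreducible of degree 3.)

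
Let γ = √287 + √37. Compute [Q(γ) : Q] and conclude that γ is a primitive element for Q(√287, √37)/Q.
[Q(γ) : Q] = 4 (equivalently, Q(γ) = Q(√287, √37))

Obviously Q(γ) ⊆ Q(√287, √37), and [Q(√287, √37):Q] = 4 (since 287, 37 are distinct squarefree integers > 1 with 10619 not a perfect square). To show equality we compute the minimal polynomial of γ. From γ = √287 + √37: γ^2 = 287 + 2√(10619) + 37 = 324 + 2√(10619), so γ^2 - 324 = 2√(10619); squaring, (γ^2 - 324)^2 = 4·10619, i.e. γ^4 - 648γ^2 + 104976 - 42476 = 0, i.e. γ^4 - 648γ^2 + 62500 = 0. So γ is a root of x^4 - 648x^2 + 62500. This polynomial is irreducible over Q: it has no rational root (each ±√287 ± √37 is irrational), and any factorization into two quadratics over Q would force √(10619) ∈ Q (pairing opposite roots) or √287, √37 ∈ Q (other pairings), all impossible. Hence [Q(γ):Q] = 4 = [Q(√287, √37):Q], so Q(γ) = Q(√287, √37).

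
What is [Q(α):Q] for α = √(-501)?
[Q(α):Q] = 2

[Q(α):Q] equals the degree of the minimal polynomial of α. Here α^2 = -501 and x^2 + 501 is irreducible (d = -501 is squarefree, ≠ 1, hence not a square), so deg(m_α) = 2. Thus [Q(α):Q] = 2.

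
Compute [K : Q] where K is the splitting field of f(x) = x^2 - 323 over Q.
[K : Q] = 2

f(x) = x^2 - 323 factors as (x - √323)(x + √323). The splitting field is K = Q(√323). Since 323 is squarefree and > 1, it is not a perfect square, so x^2 - 323 is irreducible over Q and [Q(√323) : Q] = 2. Hence [K : Q] = 2.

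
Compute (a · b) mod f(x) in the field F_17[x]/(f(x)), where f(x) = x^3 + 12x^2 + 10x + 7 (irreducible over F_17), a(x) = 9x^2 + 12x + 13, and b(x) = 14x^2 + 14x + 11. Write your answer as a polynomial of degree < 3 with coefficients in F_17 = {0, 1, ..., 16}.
a · b ≡ x^2 + x + 16 (mod f(x))

Multiply in F_17[x]: a(x)·b(x) = (9x^2 + 12x + 13)·(14x^2 + 14x + 11) = 7x^4 + 5x^3 + 7x^2 + 8x + 7. This has degree ≥ 3, so divide by f(x) over F_17: 7x^4 + 5x^3 + 7x^2 + 8x + 7 = (7x + 6)·(x^3 + 12x^2 + 10x + 7) + (x^2 + x + 16). Hence a·b ≡ x^2 + x + 16 (mod f). (F_17[x]/(f) is a field with 17^3 = 4913 elements since f is irreducible of degree 3.)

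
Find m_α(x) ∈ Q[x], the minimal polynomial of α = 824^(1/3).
m_α(x) = x^3 - 824

α satisfies α^3 = 824, so x^3 - 824 annihilates α. By the rational root test, a rational root p/q (in lowest terms) of x^3 - 824 would satisfy p^3 = 824 q^3, forcing q = 1 and p^3 = 824; but 824 is not a perfect cube, contradiction. A monic cubic over Q with no rational root is irreducible (any nontrivial factorization would include a linear factor). Hence x^3 - 824 is the minimal polynomial of α, and in particular [Q(α):Q] = 3.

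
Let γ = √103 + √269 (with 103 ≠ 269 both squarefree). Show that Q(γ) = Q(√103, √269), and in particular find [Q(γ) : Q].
[Q(γ) : Q] = 4 (equivalently, Q(γ) = Q(√103, √269))

Obviously Q(γ) ⊆ Q(√103, √269), and [Q(√103, √269):Q] = 4 (since 103, 269 are distinct squarefree integers > 1 with 27707 not a perfect square). To show equality we compute the minimal polynomial of γ. From γ = √103 + √269: γ^2 = 103 + 2√(27707) + 269 = 372 + 2√(27707), so γ^2 - 372 = 2√(27707); squaring, (γ^2 - 372)^2 = 4·27707, i.e. γ^4 - 744γ^2 + 138384 - 110828 = 0, i.e. γ^4 - 744γ^2 + 27556 = 0. So γ is a root of x^4 - 744x^2 + 27556. This polynomial is irreducible over Q: it has no rational root (each ±√103 ± √269 is irrational), and any factorization into two quadratics over Q would force √(27707) ∈ Q (pairing opposite roots) or √103, √269 ∈ Q (other pairings), all impossible. Hence [Q(γ):Q] = 4 = [Q(√103, √269):Q], so Q(γ) = Q(√103, √269).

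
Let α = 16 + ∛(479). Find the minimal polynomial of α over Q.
m_α(x) = x^3 - 48x^2 + 768x - 4575

Set β = α - 16 = ∛(479), so β^3 = 479. Then (α - 16)^3 - 479 = 0, i.e. α is a root of g(x) = (x - 16)^3 - 479 = x^3 - 48x^2 + 768x - 4575. Since g(x) = h(x - 16) where h(x) = x^3 - 479, and h is irreducible over Q (because 479 is not a perfect cube, so h has no rational root, and a monic cubic with no rational root is irreducible), g is also irreducible (irreducibility is preserved under the substitution x → x - 16). Hence m_α(x) = x^3 - 48x^2 + 768x - 4575.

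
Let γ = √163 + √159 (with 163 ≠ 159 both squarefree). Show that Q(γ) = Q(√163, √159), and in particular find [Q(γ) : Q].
[Q(γ) : Q] = 4 (equivalently, Q(γ) = Q(√163, √159))

Obviously Q(γ) ⊆ Q(√163, √159), and [Q(√163, √159):Q] = 4 (since 163, 159 are distinct squarefree integers > 1 with 25917 not a perfect square). To show equality we compute the minimal polynomial of γ. From γ = √163 + √159: γ^2 = 163 + 2√(25917) + 159 = 322 + 2√(25917), so γ^2 - 322 = 2√(25917); squaring, (γ^2 - 322)^2 = 4·25917, i.e. γ^4 - 644γ^2 + 103684 - 103668 = 0, i.e. γ^4 - 644γ^2 + 16 = 0. So γ is a root of x^4 - 644x^2 + 16. This polynomial is irreducible over Q: it has no rational root (each ±√163 ± √159 is irrational), and any factorization into two quadratics over Q would force √(25917) ∈ Q (pairing opposite roots) or √163, √159 ∈ Q (other pairings), all impossible. Hence [Q(γ):Q] = 4 = [Q(√163, √159):Q], so Q(γ) = Q(√163, √159).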